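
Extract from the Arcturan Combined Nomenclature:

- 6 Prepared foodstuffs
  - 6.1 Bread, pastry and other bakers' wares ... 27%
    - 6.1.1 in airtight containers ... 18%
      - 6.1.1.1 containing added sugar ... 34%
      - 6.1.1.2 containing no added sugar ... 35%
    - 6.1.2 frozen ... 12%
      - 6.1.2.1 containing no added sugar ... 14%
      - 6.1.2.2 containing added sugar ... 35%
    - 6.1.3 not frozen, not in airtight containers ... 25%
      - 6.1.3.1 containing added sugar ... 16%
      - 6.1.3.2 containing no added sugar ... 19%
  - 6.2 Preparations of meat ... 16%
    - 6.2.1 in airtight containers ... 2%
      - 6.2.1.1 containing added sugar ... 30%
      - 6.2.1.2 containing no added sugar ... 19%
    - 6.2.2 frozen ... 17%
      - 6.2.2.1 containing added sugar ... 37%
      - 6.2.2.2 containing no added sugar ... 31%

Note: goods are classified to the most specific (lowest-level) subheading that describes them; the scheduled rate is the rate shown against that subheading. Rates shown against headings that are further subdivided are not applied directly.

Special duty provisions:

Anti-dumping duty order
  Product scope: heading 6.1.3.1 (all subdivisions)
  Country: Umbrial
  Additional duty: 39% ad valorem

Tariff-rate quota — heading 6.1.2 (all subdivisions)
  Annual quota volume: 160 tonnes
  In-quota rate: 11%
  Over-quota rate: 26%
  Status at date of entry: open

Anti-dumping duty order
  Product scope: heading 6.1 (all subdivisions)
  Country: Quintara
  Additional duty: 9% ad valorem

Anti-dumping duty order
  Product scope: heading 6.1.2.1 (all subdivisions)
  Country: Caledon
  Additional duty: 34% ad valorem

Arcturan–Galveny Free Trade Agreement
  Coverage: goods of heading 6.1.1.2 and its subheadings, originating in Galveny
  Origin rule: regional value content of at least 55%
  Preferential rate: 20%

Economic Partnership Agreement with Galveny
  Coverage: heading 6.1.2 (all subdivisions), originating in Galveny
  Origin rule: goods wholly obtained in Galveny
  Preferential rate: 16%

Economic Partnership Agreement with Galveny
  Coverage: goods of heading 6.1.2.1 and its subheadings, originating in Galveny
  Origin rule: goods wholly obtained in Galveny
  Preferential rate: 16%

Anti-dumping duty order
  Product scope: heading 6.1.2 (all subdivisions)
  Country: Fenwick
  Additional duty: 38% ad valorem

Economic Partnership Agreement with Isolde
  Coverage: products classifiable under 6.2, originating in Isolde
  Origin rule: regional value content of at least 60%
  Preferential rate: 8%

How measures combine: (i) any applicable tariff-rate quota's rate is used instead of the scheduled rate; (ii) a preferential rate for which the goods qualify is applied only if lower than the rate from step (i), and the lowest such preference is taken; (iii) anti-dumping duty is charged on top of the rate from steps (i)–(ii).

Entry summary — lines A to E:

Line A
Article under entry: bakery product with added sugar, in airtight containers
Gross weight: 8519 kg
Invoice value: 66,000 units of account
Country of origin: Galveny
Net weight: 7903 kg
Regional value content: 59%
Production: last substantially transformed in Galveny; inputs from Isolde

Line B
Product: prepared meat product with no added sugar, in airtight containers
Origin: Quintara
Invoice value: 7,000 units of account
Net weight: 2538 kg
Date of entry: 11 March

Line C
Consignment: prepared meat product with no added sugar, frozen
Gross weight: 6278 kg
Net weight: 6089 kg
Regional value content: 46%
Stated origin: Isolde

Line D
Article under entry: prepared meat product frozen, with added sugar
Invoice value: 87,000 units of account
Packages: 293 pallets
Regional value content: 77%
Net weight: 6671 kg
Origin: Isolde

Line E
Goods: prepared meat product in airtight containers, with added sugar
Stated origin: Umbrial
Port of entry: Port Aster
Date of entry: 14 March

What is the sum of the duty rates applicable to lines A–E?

Line A: bakery product → 6.1; in airtight containers → 6.1.1; with added sugar → 6.1.1.1. Scheduled 34%. Galveny agreement on 6.1.1.2: 6.1.1.1 not covered; Galveny agreement on 6.1.2: 6.1.1.1 not covered; Galveny agreement on 6.1.2.1: 6.1.1.1 not covered. → 34%.
Line B: prepared meat product → 6.2; in airtight containers → 6.2.1; with no added sugar → 6.2.1.2. Scheduled 19%. No special measure applies. → 19%.
Line C: prepared meat product → 6.2; frozen → 6.2.2; with no added sugar → 6.2.2.2. Scheduled 31%. Isolde agreement on 6.2: RVC < 60%. → 31%.
Line D: prepared meat product → 6.2; frozen → 6.2.2; with added sugar → 6.2.2.1. Scheduled 37%. Isolde agreement on 6.2: RVC ≥ 60% → 8% available; preferential 8%. → 8%.
Line E: prepared meat product → 6.2; in airtight containers → 6.2.1; with added sugar → 6.2.1.1. Scheduled 30%. No special measure applies. → 30%.
Sum: 34% + 19% + 31% + 8% + 30% = 122%.

122%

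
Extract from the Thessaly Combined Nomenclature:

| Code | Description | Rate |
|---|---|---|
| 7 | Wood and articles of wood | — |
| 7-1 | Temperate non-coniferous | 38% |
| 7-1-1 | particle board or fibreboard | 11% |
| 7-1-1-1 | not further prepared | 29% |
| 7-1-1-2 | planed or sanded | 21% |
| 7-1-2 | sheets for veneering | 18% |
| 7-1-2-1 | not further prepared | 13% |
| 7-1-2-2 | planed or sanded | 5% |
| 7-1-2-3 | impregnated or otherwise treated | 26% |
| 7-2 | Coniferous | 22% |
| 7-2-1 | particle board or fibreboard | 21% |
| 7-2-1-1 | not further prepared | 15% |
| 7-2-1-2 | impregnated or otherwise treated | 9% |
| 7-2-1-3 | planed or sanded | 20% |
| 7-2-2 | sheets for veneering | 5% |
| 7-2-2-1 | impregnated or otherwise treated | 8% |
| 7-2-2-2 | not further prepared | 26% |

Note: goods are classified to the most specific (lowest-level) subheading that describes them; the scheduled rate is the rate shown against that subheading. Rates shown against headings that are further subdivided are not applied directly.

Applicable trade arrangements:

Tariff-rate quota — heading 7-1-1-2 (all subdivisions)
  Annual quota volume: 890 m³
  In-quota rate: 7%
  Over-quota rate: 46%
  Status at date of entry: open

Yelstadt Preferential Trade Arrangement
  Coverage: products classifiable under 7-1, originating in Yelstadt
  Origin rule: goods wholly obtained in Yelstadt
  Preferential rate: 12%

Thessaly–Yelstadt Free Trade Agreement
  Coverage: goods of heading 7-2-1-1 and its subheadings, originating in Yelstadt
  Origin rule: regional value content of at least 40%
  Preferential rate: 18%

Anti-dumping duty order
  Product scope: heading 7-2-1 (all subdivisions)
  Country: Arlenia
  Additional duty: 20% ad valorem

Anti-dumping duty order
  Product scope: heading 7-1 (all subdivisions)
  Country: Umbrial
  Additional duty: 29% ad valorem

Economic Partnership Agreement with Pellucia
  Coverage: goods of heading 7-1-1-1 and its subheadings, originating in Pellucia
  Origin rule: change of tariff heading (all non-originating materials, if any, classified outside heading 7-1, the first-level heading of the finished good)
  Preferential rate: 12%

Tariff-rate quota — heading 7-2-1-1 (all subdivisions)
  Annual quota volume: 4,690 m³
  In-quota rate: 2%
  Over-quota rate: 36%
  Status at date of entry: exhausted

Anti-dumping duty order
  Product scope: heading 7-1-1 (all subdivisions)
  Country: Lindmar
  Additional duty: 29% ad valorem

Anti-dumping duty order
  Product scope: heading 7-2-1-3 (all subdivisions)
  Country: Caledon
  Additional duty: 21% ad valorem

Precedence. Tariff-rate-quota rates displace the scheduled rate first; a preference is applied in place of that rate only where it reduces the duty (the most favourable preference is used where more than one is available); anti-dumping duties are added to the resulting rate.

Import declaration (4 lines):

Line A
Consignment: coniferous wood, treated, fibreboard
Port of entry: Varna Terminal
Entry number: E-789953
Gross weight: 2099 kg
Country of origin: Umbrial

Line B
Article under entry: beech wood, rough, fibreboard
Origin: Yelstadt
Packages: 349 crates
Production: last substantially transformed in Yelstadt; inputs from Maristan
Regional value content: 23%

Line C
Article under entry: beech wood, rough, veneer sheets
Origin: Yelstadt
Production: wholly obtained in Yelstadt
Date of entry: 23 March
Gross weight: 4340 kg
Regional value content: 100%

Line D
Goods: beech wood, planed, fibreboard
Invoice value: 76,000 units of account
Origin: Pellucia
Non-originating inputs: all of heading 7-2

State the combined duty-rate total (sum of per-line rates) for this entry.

57%

Line A: coniferous → 7-2; fibreboard → 7-2-1; treated → 7-2-1-2. Scheduled 9%. No special measure applies. → 9%.
Line B: beech → 7-1; fibreboard → 7-1-1; rough → 7-1-1-1. Scheduled 29%. Yelstadt agreement on 7-1: not wholly obtained; Yelstadt agreement on 7-2-1-1: 7-1-1-1 not covered. → 29%.
Line C: beech → 7-1; veneer sheets → 7-1-2; rough → 7-1-2-1. Scheduled 13%. Yelstadt agreement on 7-1: wholly obtained → 12% available; Yelstadt agreement on 7-2-1-1: 7-1-2-1 not covered; preferential 12%. → 12%.
Line D: beech → 7-1; fibreboard → 7-1-1; planed → 7-1-1-2. Scheduled 21%. quota on 7-1-1-2 open → in-quota 7%; Pellucia agreement on 7-1-1-1: 7-1-1-2 not covered. → 7%.
Sum: 9% + 29% + 12% + 7% = 57%.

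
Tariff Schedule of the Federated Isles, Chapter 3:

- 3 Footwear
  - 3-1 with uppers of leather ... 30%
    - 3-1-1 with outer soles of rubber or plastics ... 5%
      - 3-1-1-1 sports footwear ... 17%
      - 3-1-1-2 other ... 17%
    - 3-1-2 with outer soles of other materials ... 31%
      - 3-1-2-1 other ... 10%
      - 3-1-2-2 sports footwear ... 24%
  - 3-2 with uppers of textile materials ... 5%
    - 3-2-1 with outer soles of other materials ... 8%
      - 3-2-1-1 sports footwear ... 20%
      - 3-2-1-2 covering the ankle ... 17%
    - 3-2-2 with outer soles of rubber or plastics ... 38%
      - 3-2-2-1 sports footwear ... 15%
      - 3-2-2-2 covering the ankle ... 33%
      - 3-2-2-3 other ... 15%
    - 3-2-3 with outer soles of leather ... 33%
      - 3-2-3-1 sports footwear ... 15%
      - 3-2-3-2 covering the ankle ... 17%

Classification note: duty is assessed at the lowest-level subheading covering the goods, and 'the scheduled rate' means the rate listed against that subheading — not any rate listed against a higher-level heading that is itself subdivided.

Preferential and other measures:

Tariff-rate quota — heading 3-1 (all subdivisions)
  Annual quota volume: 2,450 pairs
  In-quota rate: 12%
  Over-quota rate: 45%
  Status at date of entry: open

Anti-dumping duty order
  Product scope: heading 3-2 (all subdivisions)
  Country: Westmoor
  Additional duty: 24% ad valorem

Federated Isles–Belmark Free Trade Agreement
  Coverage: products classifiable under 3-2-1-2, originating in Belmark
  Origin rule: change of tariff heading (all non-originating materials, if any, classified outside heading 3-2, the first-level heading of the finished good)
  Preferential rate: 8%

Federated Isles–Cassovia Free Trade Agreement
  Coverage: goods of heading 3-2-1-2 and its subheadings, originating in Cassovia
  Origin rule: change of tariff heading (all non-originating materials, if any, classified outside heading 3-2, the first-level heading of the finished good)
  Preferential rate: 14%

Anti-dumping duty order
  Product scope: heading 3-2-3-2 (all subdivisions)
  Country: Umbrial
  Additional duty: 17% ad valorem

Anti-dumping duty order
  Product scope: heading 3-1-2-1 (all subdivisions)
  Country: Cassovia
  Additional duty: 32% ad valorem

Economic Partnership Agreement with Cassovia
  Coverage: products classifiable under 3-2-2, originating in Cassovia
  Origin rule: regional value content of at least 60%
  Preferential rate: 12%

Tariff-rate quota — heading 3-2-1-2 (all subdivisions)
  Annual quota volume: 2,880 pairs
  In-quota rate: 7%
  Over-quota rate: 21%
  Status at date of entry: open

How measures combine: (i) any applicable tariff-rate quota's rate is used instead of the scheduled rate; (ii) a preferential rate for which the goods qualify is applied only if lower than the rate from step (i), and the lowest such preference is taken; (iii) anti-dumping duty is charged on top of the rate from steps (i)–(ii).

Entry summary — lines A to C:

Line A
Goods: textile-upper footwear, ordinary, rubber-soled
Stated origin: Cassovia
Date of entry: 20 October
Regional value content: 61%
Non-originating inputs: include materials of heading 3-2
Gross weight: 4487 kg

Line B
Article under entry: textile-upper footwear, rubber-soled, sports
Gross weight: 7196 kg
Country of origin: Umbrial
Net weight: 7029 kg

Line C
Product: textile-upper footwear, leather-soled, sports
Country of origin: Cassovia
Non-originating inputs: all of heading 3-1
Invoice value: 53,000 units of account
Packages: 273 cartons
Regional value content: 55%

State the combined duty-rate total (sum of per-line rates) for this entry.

42%

Line A: textile-upper → 3-2; rubber-soled → 3-2-2; ordinary → 3-2-2-3. Scheduled 15%. Cassovia agreement on 3-2-1-2: 3-2-2-3 not covered; Cassovia agreement on 3-2-2: RVC ≥ 60% → 12% available; preferential 12%. → 12%.
Line B: textile-upper → 3-2; rubber-soled → 3-2-2; sports → 3-2-2-1. Scheduled 15%. No special measure applies. → 15%.
Line C: textile-upper → 3-2; leather-soled → 3-2-3; sports → 3-2-3-1. Scheduled 15%. Cassovia agreement on 3-2-1-2: 3-2-3-1 not covered; Cassovia agreement on 3-2-2: 3-2-3-1 not covered. → 15%.
Sum: 12% + 15% + 15% = 42%.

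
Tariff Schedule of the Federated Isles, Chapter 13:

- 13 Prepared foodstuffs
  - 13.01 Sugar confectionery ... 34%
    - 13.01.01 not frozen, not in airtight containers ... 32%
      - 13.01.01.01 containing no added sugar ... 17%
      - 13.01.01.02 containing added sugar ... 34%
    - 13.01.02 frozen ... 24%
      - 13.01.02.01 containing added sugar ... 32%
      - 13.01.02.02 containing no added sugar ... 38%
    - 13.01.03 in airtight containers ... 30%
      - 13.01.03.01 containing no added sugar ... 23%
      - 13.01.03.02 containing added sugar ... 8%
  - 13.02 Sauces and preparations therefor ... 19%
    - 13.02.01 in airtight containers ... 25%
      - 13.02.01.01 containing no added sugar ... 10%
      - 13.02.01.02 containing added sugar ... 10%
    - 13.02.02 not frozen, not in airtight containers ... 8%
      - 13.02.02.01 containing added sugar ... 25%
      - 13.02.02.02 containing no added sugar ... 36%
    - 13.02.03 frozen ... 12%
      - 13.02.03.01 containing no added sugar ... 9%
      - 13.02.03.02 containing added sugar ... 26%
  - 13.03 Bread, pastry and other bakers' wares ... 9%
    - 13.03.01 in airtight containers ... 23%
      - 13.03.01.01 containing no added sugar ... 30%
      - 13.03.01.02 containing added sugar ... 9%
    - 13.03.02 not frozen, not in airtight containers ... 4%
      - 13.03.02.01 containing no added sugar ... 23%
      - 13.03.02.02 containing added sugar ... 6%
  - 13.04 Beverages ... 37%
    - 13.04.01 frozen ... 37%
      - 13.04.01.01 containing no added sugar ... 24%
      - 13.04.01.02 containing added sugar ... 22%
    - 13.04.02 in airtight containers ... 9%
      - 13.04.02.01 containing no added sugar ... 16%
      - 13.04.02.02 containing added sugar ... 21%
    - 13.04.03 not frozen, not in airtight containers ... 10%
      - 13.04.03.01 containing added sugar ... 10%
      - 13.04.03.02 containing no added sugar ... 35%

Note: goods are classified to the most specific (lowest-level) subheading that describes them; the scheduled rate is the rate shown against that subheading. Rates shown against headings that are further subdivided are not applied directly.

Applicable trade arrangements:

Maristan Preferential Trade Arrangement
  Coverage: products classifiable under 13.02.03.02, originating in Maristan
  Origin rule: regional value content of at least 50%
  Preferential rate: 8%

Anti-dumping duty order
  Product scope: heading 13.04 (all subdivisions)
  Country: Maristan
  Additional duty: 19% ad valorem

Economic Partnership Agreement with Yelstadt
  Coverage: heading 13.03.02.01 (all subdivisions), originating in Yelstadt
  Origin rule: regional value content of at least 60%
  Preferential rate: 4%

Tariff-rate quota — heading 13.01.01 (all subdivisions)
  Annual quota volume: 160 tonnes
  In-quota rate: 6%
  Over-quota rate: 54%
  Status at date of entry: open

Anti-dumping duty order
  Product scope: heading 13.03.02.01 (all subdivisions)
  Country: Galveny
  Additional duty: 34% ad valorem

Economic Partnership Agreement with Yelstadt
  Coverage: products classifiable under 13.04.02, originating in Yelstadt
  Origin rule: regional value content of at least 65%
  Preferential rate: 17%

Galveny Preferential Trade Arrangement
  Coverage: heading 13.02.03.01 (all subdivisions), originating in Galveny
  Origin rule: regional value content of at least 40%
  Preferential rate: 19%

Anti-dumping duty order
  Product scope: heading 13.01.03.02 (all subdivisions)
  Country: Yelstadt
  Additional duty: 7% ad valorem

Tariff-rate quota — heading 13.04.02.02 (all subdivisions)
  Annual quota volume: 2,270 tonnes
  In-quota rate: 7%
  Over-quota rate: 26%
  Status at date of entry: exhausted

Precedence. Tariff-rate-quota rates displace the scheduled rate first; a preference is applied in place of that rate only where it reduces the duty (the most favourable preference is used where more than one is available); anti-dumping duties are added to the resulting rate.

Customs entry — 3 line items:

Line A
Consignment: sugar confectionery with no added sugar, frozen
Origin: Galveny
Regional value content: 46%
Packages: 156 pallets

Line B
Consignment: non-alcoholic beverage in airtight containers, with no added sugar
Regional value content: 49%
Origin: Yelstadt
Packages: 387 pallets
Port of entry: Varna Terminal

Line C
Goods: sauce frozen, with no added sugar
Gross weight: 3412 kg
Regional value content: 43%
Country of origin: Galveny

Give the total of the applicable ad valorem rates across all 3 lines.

Line A: sugar confectionery → 13.01; frozen → 13.01.02; with no added sugar → 13.01.02.02. Scheduled 38%. Galveny agreement on 13.02.03.01: 13.01.02.02 not covered. → 38%.
Line B: non-alcoholic beverage → 13.04; in airtight containers → 13.04.02; with no added sugar → 13.04.02.01. Scheduled 16%. Yelstadt agreement on 13.03.02.01: 13.04.02.01 not covered; Yelstadt agreement on 13.04.02: RVC < 65%. → 16%.
Line C: sauce → 13.02; frozen → 13.02.03; with no added sugar → 13.02.03.01. Scheduled 9%. Galveny agreement on 13.02.03.01: RVC ≥ 40% → 19% available; preference 19% not lower than 9% → no reduction. → 9%.
Sum: 38% + 16% + 9% = 63%.

63%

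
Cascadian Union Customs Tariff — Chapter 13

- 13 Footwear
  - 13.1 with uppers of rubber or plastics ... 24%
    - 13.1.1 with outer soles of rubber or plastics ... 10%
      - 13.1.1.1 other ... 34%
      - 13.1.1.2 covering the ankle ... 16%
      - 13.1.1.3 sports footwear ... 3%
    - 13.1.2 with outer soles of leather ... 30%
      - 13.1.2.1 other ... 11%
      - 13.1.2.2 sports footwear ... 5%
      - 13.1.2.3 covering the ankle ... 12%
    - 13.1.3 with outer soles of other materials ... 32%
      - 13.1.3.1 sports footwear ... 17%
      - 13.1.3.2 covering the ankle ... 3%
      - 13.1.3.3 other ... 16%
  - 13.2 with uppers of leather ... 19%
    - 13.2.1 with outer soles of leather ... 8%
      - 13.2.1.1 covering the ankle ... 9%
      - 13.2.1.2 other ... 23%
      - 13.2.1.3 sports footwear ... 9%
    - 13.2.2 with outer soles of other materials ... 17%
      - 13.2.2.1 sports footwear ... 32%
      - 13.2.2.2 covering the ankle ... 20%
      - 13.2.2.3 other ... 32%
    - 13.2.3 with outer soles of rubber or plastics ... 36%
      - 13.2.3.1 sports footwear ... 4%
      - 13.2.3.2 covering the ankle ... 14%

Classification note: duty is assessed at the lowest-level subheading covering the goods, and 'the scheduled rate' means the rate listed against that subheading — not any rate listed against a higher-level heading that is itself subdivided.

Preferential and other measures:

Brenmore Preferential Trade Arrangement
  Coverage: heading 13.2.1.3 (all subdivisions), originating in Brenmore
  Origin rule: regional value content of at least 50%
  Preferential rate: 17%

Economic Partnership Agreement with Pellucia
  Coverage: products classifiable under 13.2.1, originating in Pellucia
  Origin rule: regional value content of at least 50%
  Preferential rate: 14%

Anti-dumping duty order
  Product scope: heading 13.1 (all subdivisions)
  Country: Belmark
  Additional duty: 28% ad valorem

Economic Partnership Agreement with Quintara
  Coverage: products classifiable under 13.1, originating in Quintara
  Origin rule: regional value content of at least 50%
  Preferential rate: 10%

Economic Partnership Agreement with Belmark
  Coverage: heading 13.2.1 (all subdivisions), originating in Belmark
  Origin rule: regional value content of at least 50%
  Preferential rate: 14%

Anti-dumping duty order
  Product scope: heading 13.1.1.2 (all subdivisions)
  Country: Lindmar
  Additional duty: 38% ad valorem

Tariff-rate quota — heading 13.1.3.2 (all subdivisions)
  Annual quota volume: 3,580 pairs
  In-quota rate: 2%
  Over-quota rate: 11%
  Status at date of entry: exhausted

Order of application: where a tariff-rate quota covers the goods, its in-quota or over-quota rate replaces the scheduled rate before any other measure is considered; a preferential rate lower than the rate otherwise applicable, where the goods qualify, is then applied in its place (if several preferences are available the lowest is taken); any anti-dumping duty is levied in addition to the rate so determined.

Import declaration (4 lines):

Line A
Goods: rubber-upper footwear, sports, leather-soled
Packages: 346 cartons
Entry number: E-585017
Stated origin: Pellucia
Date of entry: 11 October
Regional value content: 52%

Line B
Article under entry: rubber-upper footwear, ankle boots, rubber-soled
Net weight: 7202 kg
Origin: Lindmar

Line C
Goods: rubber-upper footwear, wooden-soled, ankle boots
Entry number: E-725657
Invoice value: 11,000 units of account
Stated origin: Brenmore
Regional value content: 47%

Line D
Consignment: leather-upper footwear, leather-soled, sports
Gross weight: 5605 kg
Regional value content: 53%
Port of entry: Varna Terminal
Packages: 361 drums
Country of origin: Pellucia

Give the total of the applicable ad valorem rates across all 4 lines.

Line A: rubber-upper → 13.1; leather-soled → 13.1.2; sports → 13.1.2.2. Scheduled 5%. Pellucia agreement on 13.2.1: 13.1.2.2 not covered. → 5%.
Line B: rubber-upper → 13.1; rubber-soled → 13.1.1; ankle boots → 13.1.1.2. Scheduled 16%. anti-dumping (Lindmar, 13.1.1.2): +38%; total 16% + 38% = 54%. → 54%.
Line C: rubber-upper → 13.1; wooden-soled → 13.1.3; ankle boots → 13.1.3.2. Scheduled 3%. quota on 13.1.3.2 exhausted → over-quota 11%; Brenmore agreement on 13.2.1.3: 13.1.3.2 not covered. → 11%.
Line D: leather-upper → 13.2; leather-soled → 13.2.1; sports → 13.2.1.3. Scheduled 9%. Pellucia agreement on 13.2.1: RVC ≥ 50% → 14% available; preference 14% not lower than 9% → no reduction. → 9%.
Sum: 5% + 54% + 11% + 9% = 79%.

79%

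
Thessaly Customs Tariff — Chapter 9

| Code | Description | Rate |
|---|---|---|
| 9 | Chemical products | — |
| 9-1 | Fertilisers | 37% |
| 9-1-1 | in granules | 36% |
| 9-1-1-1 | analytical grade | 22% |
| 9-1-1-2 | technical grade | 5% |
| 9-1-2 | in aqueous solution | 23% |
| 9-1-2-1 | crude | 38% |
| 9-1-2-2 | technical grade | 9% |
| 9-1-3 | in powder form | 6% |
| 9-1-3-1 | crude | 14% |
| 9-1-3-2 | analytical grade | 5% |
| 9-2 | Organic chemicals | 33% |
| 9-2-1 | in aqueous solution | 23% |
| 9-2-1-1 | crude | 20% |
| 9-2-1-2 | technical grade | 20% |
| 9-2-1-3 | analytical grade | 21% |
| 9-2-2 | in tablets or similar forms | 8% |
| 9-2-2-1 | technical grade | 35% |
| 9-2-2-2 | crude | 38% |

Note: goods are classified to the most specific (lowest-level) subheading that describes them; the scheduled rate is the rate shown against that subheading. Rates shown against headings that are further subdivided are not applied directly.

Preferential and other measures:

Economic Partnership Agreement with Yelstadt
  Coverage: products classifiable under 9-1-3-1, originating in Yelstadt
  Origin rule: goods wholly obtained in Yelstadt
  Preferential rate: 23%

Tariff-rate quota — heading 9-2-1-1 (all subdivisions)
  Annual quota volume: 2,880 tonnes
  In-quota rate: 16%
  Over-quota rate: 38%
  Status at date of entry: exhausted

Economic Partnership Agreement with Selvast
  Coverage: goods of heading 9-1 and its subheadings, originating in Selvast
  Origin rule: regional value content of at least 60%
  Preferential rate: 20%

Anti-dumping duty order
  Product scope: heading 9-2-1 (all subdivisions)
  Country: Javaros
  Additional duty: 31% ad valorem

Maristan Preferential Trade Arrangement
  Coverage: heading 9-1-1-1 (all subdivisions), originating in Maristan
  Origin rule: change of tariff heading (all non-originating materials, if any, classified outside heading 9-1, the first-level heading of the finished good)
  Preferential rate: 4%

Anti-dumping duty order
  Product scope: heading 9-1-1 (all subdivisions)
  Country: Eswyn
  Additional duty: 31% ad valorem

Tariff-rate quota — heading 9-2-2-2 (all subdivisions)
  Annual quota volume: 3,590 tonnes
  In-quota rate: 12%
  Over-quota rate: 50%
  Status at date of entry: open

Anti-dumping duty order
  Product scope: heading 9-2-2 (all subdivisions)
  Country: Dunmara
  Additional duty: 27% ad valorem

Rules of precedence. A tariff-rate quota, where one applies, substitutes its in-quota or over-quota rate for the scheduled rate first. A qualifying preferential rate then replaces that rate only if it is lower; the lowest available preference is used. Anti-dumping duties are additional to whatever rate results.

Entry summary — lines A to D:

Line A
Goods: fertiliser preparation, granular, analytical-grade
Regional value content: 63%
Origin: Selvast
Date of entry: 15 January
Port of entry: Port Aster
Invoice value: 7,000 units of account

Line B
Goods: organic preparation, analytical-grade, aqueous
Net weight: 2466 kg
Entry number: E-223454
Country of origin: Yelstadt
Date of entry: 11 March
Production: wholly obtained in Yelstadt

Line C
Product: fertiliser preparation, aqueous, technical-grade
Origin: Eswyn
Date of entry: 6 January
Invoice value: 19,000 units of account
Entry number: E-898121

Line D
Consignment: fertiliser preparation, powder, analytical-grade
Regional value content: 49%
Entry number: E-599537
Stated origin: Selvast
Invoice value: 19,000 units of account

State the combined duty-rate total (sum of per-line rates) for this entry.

55%

Line A: fertiliser → 9-1; granular → 9-1-1; analytical-grade → 9-1-1-1. Scheduled 22%. Selvast agreement on 9-1: RVC ≥ 60% → 20% available; preferential 20%. → 20%.
Line B: organic → 9-2; aqueous → 9-2-1; analytical-grade → 9-2-1-3. Scheduled 21%. Yelstadt agreement on 9-1-3-1: 9-2-1-3 not covered. → 21%.
Line C: fertiliser → 9-1; aqueous → 9-1-2; technical-grade → 9-1-2-2. Scheduled 9%. No special measure applies. → 9%.
Line D: fertiliser → 9-1; powder → 9-1-3; analytical-grade → 9-1-3-2. Scheduled 5%. Selvast agreement on 9-1: RVC < 60%. → 5%.
Sum: 20% + 21% + 9% + 5% = 55%.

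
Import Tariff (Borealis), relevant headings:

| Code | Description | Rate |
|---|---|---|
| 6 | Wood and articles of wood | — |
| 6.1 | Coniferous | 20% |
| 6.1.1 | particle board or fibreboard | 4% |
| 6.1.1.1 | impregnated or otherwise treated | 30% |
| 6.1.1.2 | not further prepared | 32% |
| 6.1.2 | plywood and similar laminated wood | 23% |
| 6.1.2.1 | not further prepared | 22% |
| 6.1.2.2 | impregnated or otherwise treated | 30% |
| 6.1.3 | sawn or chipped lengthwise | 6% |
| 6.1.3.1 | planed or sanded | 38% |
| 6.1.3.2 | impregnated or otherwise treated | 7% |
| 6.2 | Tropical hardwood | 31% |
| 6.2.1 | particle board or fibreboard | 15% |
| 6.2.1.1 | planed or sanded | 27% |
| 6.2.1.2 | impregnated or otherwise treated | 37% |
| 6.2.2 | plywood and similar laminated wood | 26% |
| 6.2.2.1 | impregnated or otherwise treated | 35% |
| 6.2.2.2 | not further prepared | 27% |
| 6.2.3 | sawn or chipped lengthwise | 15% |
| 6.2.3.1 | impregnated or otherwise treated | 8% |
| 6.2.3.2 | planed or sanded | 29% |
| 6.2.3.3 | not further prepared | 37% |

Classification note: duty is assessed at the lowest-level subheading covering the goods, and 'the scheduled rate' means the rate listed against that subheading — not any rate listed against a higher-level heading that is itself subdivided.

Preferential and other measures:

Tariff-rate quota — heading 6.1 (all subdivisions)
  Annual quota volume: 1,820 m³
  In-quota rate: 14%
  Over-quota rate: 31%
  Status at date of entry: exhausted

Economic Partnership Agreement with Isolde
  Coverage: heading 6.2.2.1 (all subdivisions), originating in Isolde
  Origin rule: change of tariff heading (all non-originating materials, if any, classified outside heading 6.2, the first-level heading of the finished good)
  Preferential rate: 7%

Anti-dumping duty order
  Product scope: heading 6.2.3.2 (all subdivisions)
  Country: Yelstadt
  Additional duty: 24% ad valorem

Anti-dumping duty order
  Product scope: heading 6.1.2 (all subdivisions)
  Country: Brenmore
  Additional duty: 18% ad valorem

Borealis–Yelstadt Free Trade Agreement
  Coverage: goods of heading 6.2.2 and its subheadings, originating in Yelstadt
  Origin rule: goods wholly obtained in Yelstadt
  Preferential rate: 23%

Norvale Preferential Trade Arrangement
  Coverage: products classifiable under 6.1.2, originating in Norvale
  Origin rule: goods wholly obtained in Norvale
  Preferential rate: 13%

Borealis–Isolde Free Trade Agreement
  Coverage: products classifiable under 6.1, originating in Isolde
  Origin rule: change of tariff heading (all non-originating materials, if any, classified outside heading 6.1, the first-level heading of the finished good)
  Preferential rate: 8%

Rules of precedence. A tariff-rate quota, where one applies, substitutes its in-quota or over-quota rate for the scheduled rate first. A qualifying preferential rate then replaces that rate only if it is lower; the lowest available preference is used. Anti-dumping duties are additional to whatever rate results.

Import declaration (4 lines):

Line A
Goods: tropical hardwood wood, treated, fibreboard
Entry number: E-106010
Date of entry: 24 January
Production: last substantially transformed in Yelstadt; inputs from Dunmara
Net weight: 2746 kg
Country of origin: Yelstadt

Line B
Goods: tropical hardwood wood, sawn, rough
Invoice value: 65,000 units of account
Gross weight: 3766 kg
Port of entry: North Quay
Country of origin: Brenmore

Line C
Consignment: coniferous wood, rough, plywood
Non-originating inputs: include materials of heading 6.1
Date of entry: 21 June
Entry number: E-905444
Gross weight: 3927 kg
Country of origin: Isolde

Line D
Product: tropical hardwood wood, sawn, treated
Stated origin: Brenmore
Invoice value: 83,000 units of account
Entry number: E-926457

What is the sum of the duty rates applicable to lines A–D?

Line A: tropical hardwood → 6.2; fibreboard → 6.2.1; treated → 6.2.1.2. Scheduled 37%. Yelstadt agreement on 6.2.2: 6.2.1.2 not covered. → 37%.
Line B: tropical hardwood → 6.2; sawn → 6.2.3; rough → 6.2.3.3. Scheduled 37%. No special measure applies. → 37%.
Line C: coniferous → 6.1; plywood → 6.1.2; rough → 6.1.2.1. Scheduled 22%. quota on 6.1 exhausted → over-quota 31%; Isolde agreement on 6.2.2.1: 6.1.2.1 not covered; Isolde agreement on 6.1: CTH not met. → 31%.
Line D: tropical hardwood → 6.2; sawn → 6.2.3; treated → 6.2.3.1. Scheduled 8%. No special measure applies. → 8%.
Sum: 37% + 37% + 31% + 8% = 113%.

113%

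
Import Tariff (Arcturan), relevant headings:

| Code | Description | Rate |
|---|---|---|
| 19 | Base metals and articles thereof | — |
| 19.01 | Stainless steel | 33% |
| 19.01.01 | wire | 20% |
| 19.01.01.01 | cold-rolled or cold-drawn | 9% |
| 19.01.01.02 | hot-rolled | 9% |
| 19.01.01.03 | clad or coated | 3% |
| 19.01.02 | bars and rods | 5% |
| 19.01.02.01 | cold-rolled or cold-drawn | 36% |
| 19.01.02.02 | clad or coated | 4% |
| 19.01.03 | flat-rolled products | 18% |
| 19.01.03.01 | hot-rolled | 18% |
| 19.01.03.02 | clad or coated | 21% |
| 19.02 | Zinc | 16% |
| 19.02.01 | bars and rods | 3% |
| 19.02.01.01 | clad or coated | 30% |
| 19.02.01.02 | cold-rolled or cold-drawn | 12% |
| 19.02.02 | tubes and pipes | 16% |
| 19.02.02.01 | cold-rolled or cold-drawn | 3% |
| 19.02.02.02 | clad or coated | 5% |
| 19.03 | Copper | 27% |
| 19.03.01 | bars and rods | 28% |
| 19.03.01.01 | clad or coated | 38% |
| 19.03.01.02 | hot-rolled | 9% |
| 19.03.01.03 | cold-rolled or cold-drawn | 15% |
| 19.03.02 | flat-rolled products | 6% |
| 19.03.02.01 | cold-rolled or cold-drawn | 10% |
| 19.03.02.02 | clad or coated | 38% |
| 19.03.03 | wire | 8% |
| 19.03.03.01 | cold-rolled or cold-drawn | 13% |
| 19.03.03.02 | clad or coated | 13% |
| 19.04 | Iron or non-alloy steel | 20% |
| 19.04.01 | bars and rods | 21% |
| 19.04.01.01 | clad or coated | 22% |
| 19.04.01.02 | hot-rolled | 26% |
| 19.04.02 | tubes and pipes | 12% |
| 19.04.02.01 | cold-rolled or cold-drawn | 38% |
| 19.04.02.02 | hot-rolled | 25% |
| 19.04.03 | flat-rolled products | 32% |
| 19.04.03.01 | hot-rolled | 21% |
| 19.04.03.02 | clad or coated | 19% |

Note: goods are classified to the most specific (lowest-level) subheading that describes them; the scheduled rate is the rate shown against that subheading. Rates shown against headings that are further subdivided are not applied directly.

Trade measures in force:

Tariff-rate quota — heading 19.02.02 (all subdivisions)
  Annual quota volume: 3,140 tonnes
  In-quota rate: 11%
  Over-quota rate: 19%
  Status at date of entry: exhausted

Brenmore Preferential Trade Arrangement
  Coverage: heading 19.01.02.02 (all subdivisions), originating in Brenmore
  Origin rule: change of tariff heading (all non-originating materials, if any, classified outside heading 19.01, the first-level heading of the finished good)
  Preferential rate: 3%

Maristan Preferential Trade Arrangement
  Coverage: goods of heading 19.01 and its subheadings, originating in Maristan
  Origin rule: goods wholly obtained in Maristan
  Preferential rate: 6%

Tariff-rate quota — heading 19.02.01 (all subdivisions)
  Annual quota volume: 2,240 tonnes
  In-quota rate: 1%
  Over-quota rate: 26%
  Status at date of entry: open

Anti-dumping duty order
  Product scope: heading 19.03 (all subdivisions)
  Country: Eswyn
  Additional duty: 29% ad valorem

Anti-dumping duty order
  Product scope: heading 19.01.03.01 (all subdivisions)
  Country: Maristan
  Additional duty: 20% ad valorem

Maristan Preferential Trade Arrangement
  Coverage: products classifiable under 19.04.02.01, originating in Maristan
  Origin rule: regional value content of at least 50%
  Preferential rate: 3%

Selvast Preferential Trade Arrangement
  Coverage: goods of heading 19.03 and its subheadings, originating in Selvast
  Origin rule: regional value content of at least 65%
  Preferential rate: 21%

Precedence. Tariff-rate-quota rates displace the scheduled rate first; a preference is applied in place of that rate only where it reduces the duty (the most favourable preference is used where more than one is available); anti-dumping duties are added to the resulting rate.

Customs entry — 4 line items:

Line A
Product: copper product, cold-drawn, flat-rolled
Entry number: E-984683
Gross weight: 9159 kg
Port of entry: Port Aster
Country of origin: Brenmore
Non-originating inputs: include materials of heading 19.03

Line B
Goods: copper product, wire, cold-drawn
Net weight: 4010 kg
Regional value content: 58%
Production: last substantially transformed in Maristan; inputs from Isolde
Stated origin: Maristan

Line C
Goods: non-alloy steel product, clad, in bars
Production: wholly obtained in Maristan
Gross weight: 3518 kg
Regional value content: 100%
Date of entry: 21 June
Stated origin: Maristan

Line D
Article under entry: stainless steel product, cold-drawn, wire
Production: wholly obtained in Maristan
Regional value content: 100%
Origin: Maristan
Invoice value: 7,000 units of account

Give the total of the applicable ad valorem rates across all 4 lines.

Line A: copper → 19.03; flat-rolled → 19.03.02; cold-drawn → 19.03.02.01. Scheduled 10%. Brenmore agreement on 19.01.02.02: 19.03.02.01 not covered. → 10%.
Line B: copper → 19.03; wire → 19.03.03; cold-drawn → 19.03.03.01. Scheduled 13%. Maristan agreement on 19.01: 19.03.03.01 not covered; Maristan agreement on 19.04.02.01: 19.03.03.01 not covered. → 13%.
Line C: non-alloy steel → 19.04; in bars → 19.04.01; clad → 19.04.01.01. Scheduled 22%. Maristan agreement on 19.01: 19.04.01.01 not covered; Maristan agreement on 19.04.02.01: 19.04.01.01 not covered. → 22%.
Line D: stainless steel → 19.01; wire → 19.01.01; cold-drawn → 19.01.01.01. Scheduled 9%. Maristan agreement on 19.01: wholly obtained → 6% available; Maristan agreement on 19.04.02.01: 19.01.01.01 not covered; preferential 6%. → 6%.
Sum: 10% + 13% + 22% + 6% = 51%.

51%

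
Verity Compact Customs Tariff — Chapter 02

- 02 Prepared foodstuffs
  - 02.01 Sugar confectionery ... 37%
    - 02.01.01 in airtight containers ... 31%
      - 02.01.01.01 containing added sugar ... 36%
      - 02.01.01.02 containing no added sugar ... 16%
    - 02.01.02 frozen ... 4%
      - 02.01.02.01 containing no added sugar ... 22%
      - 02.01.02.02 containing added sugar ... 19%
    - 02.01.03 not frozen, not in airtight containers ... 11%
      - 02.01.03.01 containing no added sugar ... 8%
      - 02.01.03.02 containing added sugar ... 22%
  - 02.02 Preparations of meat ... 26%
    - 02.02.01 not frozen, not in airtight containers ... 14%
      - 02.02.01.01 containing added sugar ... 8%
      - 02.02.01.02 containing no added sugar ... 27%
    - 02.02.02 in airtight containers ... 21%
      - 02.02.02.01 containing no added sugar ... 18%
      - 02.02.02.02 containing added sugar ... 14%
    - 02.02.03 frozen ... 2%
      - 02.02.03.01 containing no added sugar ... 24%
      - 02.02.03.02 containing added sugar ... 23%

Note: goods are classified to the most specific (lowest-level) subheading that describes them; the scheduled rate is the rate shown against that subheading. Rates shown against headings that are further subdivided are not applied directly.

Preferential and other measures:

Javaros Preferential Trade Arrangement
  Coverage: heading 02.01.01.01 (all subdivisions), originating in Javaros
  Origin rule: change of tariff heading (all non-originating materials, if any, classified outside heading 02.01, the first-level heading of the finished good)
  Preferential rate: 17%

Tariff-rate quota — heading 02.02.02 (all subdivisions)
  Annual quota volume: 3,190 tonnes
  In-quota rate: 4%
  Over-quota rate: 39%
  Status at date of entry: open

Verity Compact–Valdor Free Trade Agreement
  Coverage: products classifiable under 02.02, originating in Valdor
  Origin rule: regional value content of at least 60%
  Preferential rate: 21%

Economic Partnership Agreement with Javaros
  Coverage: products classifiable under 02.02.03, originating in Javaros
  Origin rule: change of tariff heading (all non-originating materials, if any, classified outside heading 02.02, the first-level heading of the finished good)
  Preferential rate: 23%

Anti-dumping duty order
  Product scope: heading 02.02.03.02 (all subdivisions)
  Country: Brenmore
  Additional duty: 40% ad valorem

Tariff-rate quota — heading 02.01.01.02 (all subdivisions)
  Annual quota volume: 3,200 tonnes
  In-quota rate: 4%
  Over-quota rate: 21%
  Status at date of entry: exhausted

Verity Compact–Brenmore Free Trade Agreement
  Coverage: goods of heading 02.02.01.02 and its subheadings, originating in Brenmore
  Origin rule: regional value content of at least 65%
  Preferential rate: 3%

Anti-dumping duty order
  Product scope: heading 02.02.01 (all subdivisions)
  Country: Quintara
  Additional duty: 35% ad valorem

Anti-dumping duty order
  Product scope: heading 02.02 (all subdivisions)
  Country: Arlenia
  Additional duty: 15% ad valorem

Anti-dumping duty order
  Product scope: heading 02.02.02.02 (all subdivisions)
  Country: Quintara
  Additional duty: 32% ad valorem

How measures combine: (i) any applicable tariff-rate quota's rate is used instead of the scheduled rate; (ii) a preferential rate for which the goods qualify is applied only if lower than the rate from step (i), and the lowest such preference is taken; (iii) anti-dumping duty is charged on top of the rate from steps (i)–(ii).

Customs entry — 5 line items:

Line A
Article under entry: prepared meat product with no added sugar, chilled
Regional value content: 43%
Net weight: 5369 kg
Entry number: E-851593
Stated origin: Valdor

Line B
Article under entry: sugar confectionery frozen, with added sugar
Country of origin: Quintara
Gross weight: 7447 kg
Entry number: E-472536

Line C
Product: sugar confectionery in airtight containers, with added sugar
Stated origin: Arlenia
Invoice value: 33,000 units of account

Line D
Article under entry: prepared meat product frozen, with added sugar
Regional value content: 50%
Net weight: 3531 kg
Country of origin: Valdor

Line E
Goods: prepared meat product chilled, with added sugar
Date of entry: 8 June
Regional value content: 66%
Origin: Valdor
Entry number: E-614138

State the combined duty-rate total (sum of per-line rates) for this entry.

Line A: prepared meat product → 02.02; chilled → 02.02.01; with no added sugar → 02.02.01.02. Scheduled 27%. Valdor agreement on 02.02: RVC < 60%. → 27%.
Line B: sugar confectionery → 02.01; frozen → 02.01.02; with added sugar → 02.01.02.02. Scheduled 19%. No special measure applies. → 19%.
Line C: sugar confectionery → 02.01; in airtight containers → 02.01.01; with added sugar → 02.01.01.01. Scheduled 36%. No special measure applies. → 36%.
Line D: prepared meat product → 02.02; frozen → 02.02.03; with added sugar → 02.02.03.02. Scheduled 23%. Valdor agreement on 02.02: RVC < 60%. → 23%.
Line E: prepared meat product → 02.02; chilled → 02.02.01; with added sugar → 02.02.01.01. Scheduled 8%. Valdor agreement on 02.02: RVC ≥ 60% → 21% available; preference 21% not lower than 8% → no reduction. → 8%.
Sum: 27% + 19% + 36% + 23% + 8% = 113%.

113%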